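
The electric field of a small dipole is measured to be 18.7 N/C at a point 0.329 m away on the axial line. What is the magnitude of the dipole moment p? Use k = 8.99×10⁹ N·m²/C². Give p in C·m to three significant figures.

p ≈ 3.70×10⁻¹¹ C·m

On axis E = 2kp/r³, so p = Er³/(2k).
p = (18.7)·(0.329)³ / (2·8.99×10⁹) = 3.704×10⁻¹¹ C·m.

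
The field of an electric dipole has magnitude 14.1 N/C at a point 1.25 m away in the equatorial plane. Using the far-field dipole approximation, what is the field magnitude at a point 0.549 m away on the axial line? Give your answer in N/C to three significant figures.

E ≈ 333 N/C

Dipole fields scale as 1/r³ in the far field.
The axial field is twice the equatorial field at the same r, so the geometry factor is 2/1.
E₂ = E₁ · (2/1) · (r₁/r₂)³ = 14.1 · 2 · (1.25/0.549)³.
(r₁/r₂)³ = (2.277)³ = 11.8.
E₂ ≈ 332.9 N/C.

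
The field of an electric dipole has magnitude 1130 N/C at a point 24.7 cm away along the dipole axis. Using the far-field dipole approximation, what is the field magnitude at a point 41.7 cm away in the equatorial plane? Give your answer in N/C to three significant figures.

Dipole fields scale as 1/r³ in the far field.
The axial field is twice the equatorial field at the same r, so the geometry factor is 1/2.
E₂ = E₁ · (1/2) · (r₁/r₂)³ = 1130 · 0.5 · (24.7/41.7)³.
(r₁/r₂)³ = (0.5923)³ = 0.2078.
E₂ ≈ 117.4 N/C.

E ≈ 117 N/C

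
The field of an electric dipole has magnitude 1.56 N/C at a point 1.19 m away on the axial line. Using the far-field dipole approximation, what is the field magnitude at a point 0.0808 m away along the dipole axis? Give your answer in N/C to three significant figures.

Dipole fields scale as 1/r³ in the far field; the geometry is the same at both points.
E₂ = E₁ · (r₁/r₂)³ = 1.56 · (1.19/0.0808)³.
(r₁/r₂)³ = (14.73)³ = 3195.
E₂ ≈ 4983 N/C.

E ≈ 4980 N/C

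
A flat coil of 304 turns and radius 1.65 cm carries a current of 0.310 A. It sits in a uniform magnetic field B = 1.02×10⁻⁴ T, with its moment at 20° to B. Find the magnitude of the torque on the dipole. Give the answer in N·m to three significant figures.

τ ≈ 2.81×10⁻⁶ N·m

m = NIA = NIπa² = 304·(0.310)·π·(0.0165)² = 0.0806 A·m².
Torque on a magnetic dipole: τ = mB sinθ.
τ = (0.0806)(1.02×10⁻⁴)·sin20° = 2.812×10⁻⁶ N·m.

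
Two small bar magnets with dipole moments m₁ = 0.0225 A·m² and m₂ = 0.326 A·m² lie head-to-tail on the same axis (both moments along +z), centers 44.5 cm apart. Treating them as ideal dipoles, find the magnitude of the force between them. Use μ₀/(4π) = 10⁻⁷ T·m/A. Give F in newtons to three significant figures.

On-axis B of dipole 1: B = (μ₀/4π)·2m₁/r³. Force on dipole 2: F = m₂·dB/dr.
dB/dr = −(μ₀/4π)·6m₁/r⁴, so |F| = (μ₀/4π)·6m₁m₂/r⁴.
F = 6(10⁻⁷)(0.0225)(0.326)/(0.445)⁴ = 1.122×10⁻⁷ N.

F ≈ 1.12×10⁻⁷ N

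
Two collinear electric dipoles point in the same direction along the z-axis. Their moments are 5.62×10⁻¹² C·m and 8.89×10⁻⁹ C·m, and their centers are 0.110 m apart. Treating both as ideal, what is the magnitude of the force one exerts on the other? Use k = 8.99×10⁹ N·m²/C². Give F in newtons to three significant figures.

On-axis field of dipole 1 at distance r: E = 2kp₁/r³. Force on dipole 2 is F = p₂·dE/dr (gradient along axis).
dE/dr = −6kp₁/r⁴, so |F| = 6kp₁p₂/r⁴ (attractive for aligned moments).
F = 6(8.99×10⁹)(5.62×10⁻¹²)(8.89×10⁻⁹)/(0.110)⁴ = 1.841×10⁻⁵ N.

F ≈ 1.84×10⁻⁵ N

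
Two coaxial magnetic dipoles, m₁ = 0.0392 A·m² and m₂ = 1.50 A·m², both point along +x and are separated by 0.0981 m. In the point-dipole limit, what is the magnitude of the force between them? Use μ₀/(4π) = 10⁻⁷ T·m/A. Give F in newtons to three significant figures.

F ≈ 3.81×10⁻⁴ N

On-axis B of dipole 1: B = (μ₀/4π)·2m₁/r³. Force on dipole 2: F = m₂·dB/dr.
dB/dr = −(μ₀/4π)·6m₁/r⁴, so |F| = (μ₀/4π)·6m₁m₂/r⁴.
F = 6(10⁻⁷)(0.0392)(1.50)/(0.0981)⁴ = 3.809×10⁻⁴ N.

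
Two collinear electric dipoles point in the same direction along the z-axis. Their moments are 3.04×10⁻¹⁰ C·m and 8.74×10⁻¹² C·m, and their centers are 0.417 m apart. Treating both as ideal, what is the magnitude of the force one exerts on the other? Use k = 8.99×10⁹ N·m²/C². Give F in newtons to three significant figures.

On-axis field of dipole 1 at distance r: E = 2kp₁/r³. Force on dipole 2 is F = p₂·dE/dr (gradient along axis).
dE/dr = −6kp₁/r⁴, so |F| = 6kp₁p₂/r⁴ (attractive for aligned moments).
F = 6(8.99×10⁹)(3.04×10⁻¹⁰)(8.74×10⁻¹²)/(0.417)⁴ = 4.740×10⁻⁹ N.

F ≈ 4.74×10⁻⁹ N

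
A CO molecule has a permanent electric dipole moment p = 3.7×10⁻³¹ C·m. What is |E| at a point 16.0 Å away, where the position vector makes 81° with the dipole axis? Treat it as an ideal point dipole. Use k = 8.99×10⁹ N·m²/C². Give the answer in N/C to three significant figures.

At angle θ the dipole field magnitude is E = (kp/r³)·√(1 + 3cos²θ).
kp/r³ = (8.99×10⁹)(3.70×10⁻³¹) / (1.60×10⁻⁹)³ = 8.121×10⁵ N/C.
√(1 + 3cos²81°) = √(1 + 3·0.0245) = √1.0734 ≈ 1.0361.
E ≈ 8.121×10⁵ × 1.036 = 8.414×10⁵ N/C.

E ≈ 8.41×10⁵ N/C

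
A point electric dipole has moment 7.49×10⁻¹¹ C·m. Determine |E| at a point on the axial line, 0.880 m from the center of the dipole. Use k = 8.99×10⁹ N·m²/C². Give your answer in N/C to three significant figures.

E ≈ 1.98 N/C

On the dipole axis E = 2kp/r³.
E = 2·(8.99×10⁹)(7.49×10⁻¹¹) / (0.880)³ = 1.976 N/C.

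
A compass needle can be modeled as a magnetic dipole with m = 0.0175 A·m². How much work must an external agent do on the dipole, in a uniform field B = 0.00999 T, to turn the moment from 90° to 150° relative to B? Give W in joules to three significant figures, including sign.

W_ext = ΔU = −mB cosθ₂ + mB cosθ₁ = mB(cosθ₁ − cosθ₂).
W = (0.0175)(0.00999)·(cos90° − cos150°) = (1.748×10⁻⁴)·(+0.8660) = 1.514×10⁻⁴ J.

W ≈ 1.51×10⁻⁴ J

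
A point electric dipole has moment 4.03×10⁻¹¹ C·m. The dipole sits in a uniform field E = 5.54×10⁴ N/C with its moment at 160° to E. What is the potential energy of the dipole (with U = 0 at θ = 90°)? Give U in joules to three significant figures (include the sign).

U ≈ 2.10×10⁻⁶ J

U = −p·E = −pE cosθ.
U = −(4.03×10⁻¹¹)(5.54×10⁴)·cos160° = 2.098×10⁻⁶ J.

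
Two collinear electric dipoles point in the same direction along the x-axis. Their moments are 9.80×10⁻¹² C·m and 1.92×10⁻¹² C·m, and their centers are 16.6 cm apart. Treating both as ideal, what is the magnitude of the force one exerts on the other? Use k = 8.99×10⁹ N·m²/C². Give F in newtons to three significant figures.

On-axis field of dipole 1 at distance r: E = 2kp₁/r³. Force on dipole 2 is F = p₂·dE/dr (gradient along axis).
dE/dr = −6kp₁/r⁴, so |F| = 6kp₁p₂/r⁴ (attractive for aligned moments).
F = 6(8.99×10⁹)(9.80×10⁻¹²)(1.92×10⁻¹²)/(0.166)⁴ = 1.337×10⁻⁹ N.

F ≈ 1.34×10⁻⁹ N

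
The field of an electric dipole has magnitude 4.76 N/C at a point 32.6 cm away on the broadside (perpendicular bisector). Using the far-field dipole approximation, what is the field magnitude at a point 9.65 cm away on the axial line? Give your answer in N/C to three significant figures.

E ≈ 367 N/C

Dipole fields scale as 1/r³ in the far field.
The axial field is twice the equatorial field at the same r, so the geometry factor is 2/1.
E₂ = E₁ · (2/1) · (r₁/r₂)³ = 4.76 · 2 · (32.6/9.65)³.
(r₁/r₂)³ = (3.378)³ = 38.55.
E₂ ≈ 367.0 N/C.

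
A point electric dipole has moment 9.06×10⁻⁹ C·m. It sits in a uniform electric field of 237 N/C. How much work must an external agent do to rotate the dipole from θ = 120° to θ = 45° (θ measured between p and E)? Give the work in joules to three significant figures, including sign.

W ≈ -2.59×10⁻⁶ J

W_ext = ΔU = U(θ₂) − U(θ₁) = −pE cosθ₂ − (−pE cosθ₁) = pE(cosθ₁ − cosθ₂).
W = (9.06×10⁻⁹)(237)·(cos120° − cos45°) = (2.147×10⁻⁶)·(-1.2071) = -2.592×10⁻⁶ J.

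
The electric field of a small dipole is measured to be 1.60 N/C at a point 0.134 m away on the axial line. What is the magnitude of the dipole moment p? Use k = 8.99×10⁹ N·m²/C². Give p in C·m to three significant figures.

On axis E = 2kp/r³, so p = Er³/(2k).
p = (1.60)·(0.134)³ / (2·8.99×10⁹) = 2.141×10⁻¹³ C·m.

p ≈ 2.14×10⁻¹³ C·m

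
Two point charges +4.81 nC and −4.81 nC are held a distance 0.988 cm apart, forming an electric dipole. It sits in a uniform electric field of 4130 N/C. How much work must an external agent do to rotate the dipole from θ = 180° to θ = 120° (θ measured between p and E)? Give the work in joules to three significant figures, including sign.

W ≈ -9.81×10⁻⁸ J

Dipole moment p = qd = (4.81×10⁻⁹ C)(0.00988 m) = 4.752×10⁻¹¹ C·m.
W_ext = ΔU = U(θ₂) − U(θ₁) = −pE cosθ₂ − (−pE cosθ₁) = pE(cosθ₁ − cosθ₂).
W = (4.752×10⁻¹¹)(4130)·(cos180° − cos120°) = (1.963×10⁻⁷)·(-0.5000) = -9.813×10⁻⁸ J.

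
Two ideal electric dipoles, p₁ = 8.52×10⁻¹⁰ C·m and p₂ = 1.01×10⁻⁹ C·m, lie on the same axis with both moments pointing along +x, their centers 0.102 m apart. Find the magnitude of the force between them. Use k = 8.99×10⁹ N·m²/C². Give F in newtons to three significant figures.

On-axis field of dipole 1 at distance r: E = 2kp₁/r³. Force on dipole 2 is F = p₂·dE/dr (gradient along axis).
dE/dr = −6kp₁/r⁴, so |F| = 6kp₁p₂/r⁴ (attractive for aligned moments).
F = 6(8.99×10⁹)(8.52×10⁻¹⁰)(1.01×10⁻⁹)/(0.102)⁴ = 4.288×10⁻⁴ N.

F ≈ 4.29×10⁻⁴ N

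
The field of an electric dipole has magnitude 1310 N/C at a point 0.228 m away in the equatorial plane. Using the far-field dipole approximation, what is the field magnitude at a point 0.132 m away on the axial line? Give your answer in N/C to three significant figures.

Dipole fields scale as 1/r³ in the far field.
The axial field is twice the equatorial field at the same r, so the geometry factor is 2/1.
E₂ = E₁ · (2/1) · (r₁/r₂)³ = 1310 · 2 · (0.228/0.132)³.
(r₁/r₂)³ = (1.727)³ = 5.153.
E₂ ≈ 1.350×10⁴ N/C.

E ≈ 1.35×10⁴ N/C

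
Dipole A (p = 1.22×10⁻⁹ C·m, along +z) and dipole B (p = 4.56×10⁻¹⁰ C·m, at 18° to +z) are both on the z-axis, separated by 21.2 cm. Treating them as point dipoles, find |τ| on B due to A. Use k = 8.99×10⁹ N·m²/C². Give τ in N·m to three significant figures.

τ ≈ 3.24×10⁻⁷ N·m

The second dipole sits on the axis of the first, so the field there is axial: E₁ = 2kp₁/r³ along +z.
E₁ = 2(8.99×10⁹)(1.22×10⁻⁹)/(0.212)³ = 2302 N/C.
Torque on the second dipole: τ = p₂ E₁ sinθ.
τ = (4.56×10⁻¹⁰)(2302)·sin18° = 3.244×10⁻⁷ N·m.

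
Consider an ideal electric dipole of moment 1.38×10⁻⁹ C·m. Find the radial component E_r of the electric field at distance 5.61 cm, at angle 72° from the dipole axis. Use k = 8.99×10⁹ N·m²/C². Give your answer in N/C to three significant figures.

E_r ≈ 4.34×10⁴ N/C

For a dipole, E_r = (2kp cosθ)/r³.
kp/r³ = (8.99×10⁹)(1.38×10⁻⁹)/(0.0561)³ = 7.027×10⁴ N/C.
E_r = 2·7.027×10⁴·cos72° = 4.343×10⁴ N/C.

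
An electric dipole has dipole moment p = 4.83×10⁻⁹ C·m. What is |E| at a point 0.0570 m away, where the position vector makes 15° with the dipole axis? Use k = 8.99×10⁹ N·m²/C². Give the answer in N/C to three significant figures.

At angle θ the dipole field magnitude is E = (kp/r³)·√(1 + 3cos²θ).
kp/r³ = (8.99×10⁹)(4.83×10⁻⁹) / (0.0570)³ = 2.345×10⁵ N/C.
√(1 + 3cos²15°) = √(1 + 3·0.9330) = √3.7990 ≈ 1.9491.
E ≈ 2.345×10⁵ × 1.949 = 4.570×10⁵ N/C.

E ≈ 4.57×10⁵ N/C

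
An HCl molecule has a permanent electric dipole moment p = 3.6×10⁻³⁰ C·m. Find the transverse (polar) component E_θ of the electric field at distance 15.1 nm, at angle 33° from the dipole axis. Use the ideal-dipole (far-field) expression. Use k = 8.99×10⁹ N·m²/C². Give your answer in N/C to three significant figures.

E_θ ≈ 5120 N/C

For a dipole, E_θ = (kp sinθ)/r³.
kp/r³ = (8.99×10⁹)(3.60×10⁻³⁰)/(1.51×10⁻⁸)³ = 9400 N/C.
E_θ = 9400·sin33° = 5120 N/C.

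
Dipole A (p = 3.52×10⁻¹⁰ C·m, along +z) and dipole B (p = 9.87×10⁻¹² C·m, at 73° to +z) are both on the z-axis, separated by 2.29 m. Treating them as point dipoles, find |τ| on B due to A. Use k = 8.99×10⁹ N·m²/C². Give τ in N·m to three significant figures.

τ ≈ 4.97×10⁻¹² N·m

The second dipole sits on the axis of the first, so the field there is axial: E₁ = 2kp₁/r³ along +z.
E₁ = 2(8.99×10⁹)(3.52×10⁻¹⁰)/(2.29)³ = 0.5270 N/C.
Torque on the second dipole: τ = p₂ E₁ sinθ.
τ = (9.87×10⁻¹²)(0.5270)·sin73° = 4.974×10⁻¹² N·m.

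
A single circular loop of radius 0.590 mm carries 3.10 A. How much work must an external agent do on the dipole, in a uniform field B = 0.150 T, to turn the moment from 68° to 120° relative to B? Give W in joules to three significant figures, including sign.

Magnetic moment m = IA = Iπa² = (3.10)·π·(5.90×10⁻⁴)² = 3.39×10⁻⁶ A·m².
W_ext = ΔU = −mB cosθ₂ + mB cosθ₁ = mB(cosθ₁ − cosθ₂).
W = (3.39×10⁻⁶)(0.150)·(cos68° − cos120°) = (5.085×10⁻⁷)·(+0.8746) = 4.447×10⁻⁷ J.

W ≈ 4.45×10⁻⁷ J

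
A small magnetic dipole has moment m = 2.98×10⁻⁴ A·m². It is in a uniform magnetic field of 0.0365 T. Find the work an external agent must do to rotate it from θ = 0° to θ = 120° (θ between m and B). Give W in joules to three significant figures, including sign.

W_ext = ΔU = −mB cosθ₂ + mB cosθ₁ = mB(cosθ₁ − cosθ₂).
W = (2.98×10⁻⁴)(0.0365)·(cos0° − cos120°) = (1.088×10⁻⁵)·(+1.5000) = 1.632×10⁻⁵ J.

W ≈ 1.63×10⁻⁵ J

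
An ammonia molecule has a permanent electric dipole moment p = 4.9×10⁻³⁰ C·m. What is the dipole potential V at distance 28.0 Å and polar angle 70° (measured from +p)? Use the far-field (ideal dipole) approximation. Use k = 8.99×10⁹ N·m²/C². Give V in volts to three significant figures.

The dipole potential is V = kp cosθ / r².
V = (8.99×10⁹)(4.90×10⁻³⁰)·cos70° / (2.80×10⁻⁹)² = 0.001922 V.

V ≈ 0.00192 V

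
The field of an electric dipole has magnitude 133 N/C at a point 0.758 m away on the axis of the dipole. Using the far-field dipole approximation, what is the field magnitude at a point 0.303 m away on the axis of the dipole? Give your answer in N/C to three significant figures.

Dipole fields scale as 1/r³ in the far field; the geometry is the same at both points.
E₂ = E₁ · (r₁/r₂)³ = 133 · (0.758/0.303)³.
(r₁/r₂)³ = (2.502)³ = 15.66.
E₂ ≈ 2082 N/C.

E ≈ 2080 N/C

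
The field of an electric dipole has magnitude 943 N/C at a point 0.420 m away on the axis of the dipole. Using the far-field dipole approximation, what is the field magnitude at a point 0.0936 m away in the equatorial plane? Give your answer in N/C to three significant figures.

Dipole fields scale as 1/r³ in the far field.
The axial field is twice the equatorial field at the same r, so the geometry factor is 1/2.
E₂ = E₁ · (1/2) · (r₁/r₂)³ = 943 · 0.5 · (0.420/0.0936)³.
(r₁/r₂)³ = (4.487)³ = 90.35.
E₂ ≈ 4.260×10⁴ N/C.

E ≈ 4.26×10⁴ N/C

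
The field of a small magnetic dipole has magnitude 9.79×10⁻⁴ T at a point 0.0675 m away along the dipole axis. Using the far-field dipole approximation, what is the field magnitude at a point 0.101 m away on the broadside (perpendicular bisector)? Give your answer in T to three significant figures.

B ≈ 1.46×10⁻⁴ T

Dipole fields scale as 1/r³ in the far field.
The axial field is twice the equatorial field at the same r, so the geometry factor is 1/2.
B₂ = B₁ · (1/2) · (r₁/r₂)³ = 9.79×10⁻⁴ · 0.5 · (0.0675/0.101)³.
(r₁/r₂)³ = (0.6683)³ = 0.2985.
B₂ ≈ 1.461×10⁻⁴ T.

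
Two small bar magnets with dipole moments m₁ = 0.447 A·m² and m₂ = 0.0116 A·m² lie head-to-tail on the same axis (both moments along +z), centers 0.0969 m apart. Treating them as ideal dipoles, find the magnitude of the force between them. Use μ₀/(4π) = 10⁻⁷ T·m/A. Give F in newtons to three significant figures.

F ≈ 3.53×10⁻⁵ N

On-axis B of dipole 1: B = (μ₀/4π)·2m₁/r³. Force on dipole 2: F = m₂·dB/dr.
dB/dr = −(μ₀/4π)·6m₁/r⁴, so |F| = (μ₀/4π)·6m₁m₂/r⁴.
F = 6(10⁻⁷)(0.447)(0.0116)/(0.0969)⁴ = 3.529×10⁻⁵ N.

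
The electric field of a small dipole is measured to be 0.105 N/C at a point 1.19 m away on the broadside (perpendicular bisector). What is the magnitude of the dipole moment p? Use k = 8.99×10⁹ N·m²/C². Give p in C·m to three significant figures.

In the equatorial plane E = kp/r³, so p = Er³/(k).
p = (0.105)·(1.19)³ / (8.99×10⁹) = 1.968×10⁻¹¹ C·m.

p ≈ 1.97×10⁻¹¹ C·m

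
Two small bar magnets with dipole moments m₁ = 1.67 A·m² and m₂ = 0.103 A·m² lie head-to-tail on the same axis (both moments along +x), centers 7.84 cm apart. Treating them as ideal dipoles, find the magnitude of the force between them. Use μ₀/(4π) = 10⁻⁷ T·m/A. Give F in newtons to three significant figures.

On-axis B of dipole 1: B = (μ₀/4π)·2m₁/r³. Force on dipole 2: F = m₂·dB/dr.
dB/dr = −(μ₀/4π)·6m₁/r⁴, so |F| = (μ₀/4π)·6m₁m₂/r⁴.
F = 6(10⁻⁷)(1.67)(0.103)/(0.0784)⁴ = 0.002732 N.

F ≈ 0.00273 N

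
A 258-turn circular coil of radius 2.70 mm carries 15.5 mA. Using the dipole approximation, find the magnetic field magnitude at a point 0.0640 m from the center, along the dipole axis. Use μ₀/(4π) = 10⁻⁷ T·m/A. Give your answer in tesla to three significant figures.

m = NIA = NIπa² = 258·(0.0155)·π·(0.00270)² = 9.159×10⁻⁵ A·m².
On axis B = (μ₀/4π)·2m/r³.
B = 2·(10⁻⁷)·(9.159×10⁻⁵) / (0.0640)³ = 6.988×10⁻⁸ T.

B ≈ 6.99×10⁻⁸ T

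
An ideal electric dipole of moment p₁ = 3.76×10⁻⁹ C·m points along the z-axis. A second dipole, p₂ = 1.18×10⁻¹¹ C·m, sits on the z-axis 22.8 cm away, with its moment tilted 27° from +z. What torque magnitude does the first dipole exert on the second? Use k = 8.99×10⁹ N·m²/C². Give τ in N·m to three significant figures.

The second dipole sits on the axis of the first, so the field there is axial: E₁ = 2kp₁/r³ along +z.
E₁ = 2(8.99×10⁹)(3.76×10⁻⁹)/(0.228)³ = 5704 N/C.
Torque on the second dipole: τ = p₂ E₁ sinθ.
τ = (1.18×10⁻¹¹)(5704)·sin27° = 3.056×10⁻⁸ N·m.

τ ≈ 3.06×10⁻⁸ N·m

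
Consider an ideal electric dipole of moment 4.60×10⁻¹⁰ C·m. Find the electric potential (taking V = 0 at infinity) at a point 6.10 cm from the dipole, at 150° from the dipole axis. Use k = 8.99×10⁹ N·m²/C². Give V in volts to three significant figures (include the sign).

V ≈ -962 V

The dipole potential is V = kp cosθ / r².
V = (8.99×10⁹)(4.60×10⁻¹⁰)·cos150° / (0.0610)² = -962.5 V.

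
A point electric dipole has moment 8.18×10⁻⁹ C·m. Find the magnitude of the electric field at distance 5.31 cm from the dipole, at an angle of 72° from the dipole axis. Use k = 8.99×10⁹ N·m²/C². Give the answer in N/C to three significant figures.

E ≈ 5.57×10⁵ N/C

At angle θ the dipole field magnitude is E = (kp/r³)·√(1 + 3cos²θ).
kp/r³ = (8.99×10⁹)(8.18×10⁻⁹) / (0.0531)³ = 4.912×10⁵ N/C.
√(1 + 3cos²72°) = √(1 + 3·0.0955) = √1.2865 ≈ 1.1342.
E ≈ 4.912×10⁵ × 1.134 = 5.571×10⁵ N/C.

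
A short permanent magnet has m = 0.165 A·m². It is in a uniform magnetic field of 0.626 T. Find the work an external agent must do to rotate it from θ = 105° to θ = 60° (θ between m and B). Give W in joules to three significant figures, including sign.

W ≈ -0.0784 J

W_ext = ΔU = −mB cosθ₂ + mB cosθ₁ = mB(cosθ₁ − cosθ₂).
W = (0.165)(0.626)·(cos105° − cos60°) = (0.1033)·(-0.7588) = -0.07838 J.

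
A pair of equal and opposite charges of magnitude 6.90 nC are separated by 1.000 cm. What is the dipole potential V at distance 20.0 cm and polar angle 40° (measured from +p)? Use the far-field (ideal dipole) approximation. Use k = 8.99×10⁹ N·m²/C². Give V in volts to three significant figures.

Dipole moment p = qd = (6.90×10⁻⁹ C)(0.0100 m) = 6.90×10⁻¹¹ C·m.
The dipole potential is V = kp cosθ / r².
V = (8.99×10⁹)(6.90×10⁻¹¹)·cos40° / (0.200)² = 11.88 V.

V ≈ 11.9 V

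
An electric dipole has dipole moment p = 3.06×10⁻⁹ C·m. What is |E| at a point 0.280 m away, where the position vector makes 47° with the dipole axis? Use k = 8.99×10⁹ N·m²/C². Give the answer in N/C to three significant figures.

E ≈ 1940 N/C

At angle θ the dipole field magnitude is E = (kp/r³)·√(1 + 3cos²θ).
kp/r³ = (8.99×10⁹)(3.06×10⁻⁹) / (0.280)³ = 1253 N/C.
√(1 + 3cos²47°) = √(1 + 3·0.4651) = √2.3954 ≈ 1.5477.
E ≈ 1253 × 1.548 = 1940 N/C.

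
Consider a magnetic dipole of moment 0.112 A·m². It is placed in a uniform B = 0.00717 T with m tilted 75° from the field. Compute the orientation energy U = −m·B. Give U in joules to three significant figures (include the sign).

U = −m·B = −mB cosθ.
U = −(0.112)(0.00717)·cos75° = -2.078×10⁻⁴ J.

U ≈ -2.08×10⁻⁴ J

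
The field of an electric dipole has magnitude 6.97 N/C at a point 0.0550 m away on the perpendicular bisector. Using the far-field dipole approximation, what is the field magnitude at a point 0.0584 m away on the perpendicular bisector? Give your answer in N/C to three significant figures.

Dipole fields scale as 1/r³ in the far field; the geometry is the same at both points.
E₂ = E₁ · (r₁/r₂)³ = 6.97 · (0.0550/0.0584)³.
(r₁/r₂)³ = (0.9418)³ = 0.8353.
E₂ ≈ 5.822 N/C.

E ≈ 5.82 N/C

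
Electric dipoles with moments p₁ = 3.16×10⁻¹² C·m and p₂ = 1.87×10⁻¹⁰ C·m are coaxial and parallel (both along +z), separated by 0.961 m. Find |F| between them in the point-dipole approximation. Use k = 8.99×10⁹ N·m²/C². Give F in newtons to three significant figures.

F ≈ 3.74×10⁻¹¹ N

On-axis field of dipole 1 at distance r: E = 2kp₁/r³. Force on dipole 2 is F = p₂·dE/dr (gradient along axis).
dE/dr = −6kp₁/r⁴, so |F| = 6kp₁p₂/r⁴ (attractive for aligned moments).
F = 6(8.99×10⁹)(3.16×10⁻¹²)(1.87×10⁻¹⁰)/(0.961)⁴ = 3.737×10⁻¹¹ N.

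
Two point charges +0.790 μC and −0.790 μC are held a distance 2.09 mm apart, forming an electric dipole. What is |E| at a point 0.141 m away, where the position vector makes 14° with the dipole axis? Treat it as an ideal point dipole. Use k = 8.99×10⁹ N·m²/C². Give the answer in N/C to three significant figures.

E ≈ 1.04×10⁴ N/C

Dipole moment p = qd = (7.90×10⁻⁷ C)(0.00209 m) = 1.651×10⁻⁹ C·m.
At angle θ the dipole field magnitude is E = (kp/r³)·√(1 + 3cos²θ).
kp/r³ = (8.99×10⁹)(1.651×10⁻⁹) / (0.141)³ = 5295 N/C.
√(1 + 3cos²14°) = √(1 + 3·0.9415) = √3.8244 ≈ 1.9556.
E ≈ 5295 × 1.956 = 1.035×10⁴ N/C.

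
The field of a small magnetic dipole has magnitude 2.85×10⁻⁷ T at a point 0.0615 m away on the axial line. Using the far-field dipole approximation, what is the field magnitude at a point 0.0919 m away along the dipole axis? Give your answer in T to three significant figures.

Dipole fields scale as 1/r³ in the far field; the geometry is the same at both points.
B₂ = B₁ · (r₁/r₂)³ = 2.85×10⁻⁷ · (0.0615/0.0919)³.
(r₁/r₂)³ = (0.6692)³ = 0.2997.
B₂ ≈ 8.541×10⁻⁸ T.

B ≈ 8.54×10⁻⁸ T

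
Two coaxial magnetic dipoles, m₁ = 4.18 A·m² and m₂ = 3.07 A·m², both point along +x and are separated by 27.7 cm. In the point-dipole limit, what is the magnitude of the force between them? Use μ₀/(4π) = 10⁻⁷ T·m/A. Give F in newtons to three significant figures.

On-axis B of dipole 1: B = (μ₀/4π)·2m₁/r³. Force on dipole 2: F = m₂·dB/dr.
dB/dr = −(μ₀/4π)·6m₁/r⁴, so |F| = (μ₀/4π)·6m₁m₂/r⁴.
F = 6(10⁻⁷)(4.18)(3.07)/(0.277)⁴ = 0.001308 N.

F ≈ 0.00131 N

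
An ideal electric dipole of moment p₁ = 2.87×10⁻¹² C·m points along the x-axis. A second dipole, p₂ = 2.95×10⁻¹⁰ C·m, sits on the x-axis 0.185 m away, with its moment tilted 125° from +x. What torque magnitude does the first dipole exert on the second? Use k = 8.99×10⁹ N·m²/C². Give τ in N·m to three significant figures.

The second dipole sits on the axis of the first, so the field there is axial: E₁ = 2kp₁/r³ along +x.
E₁ = 2(8.99×10⁹)(2.87×10⁻¹²)/(0.185)³ = 8.150 N/C.
Torque on the second dipole: τ = p₂ E₁ sinθ.
τ = (2.95×10⁻¹⁰)(8.150)·sin125° = 1.969×10⁻⁹ N·m.

τ ≈ 1.97×10⁻⁹ N·m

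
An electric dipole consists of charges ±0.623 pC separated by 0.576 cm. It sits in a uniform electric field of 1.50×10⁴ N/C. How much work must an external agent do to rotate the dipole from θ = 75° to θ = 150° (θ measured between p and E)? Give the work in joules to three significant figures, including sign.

W ≈ 6.05×10⁻¹¹ J

Dipole moment p = qd = (6.23×10⁻¹³ C)(0.00576 m) = 3.588×10⁻¹⁵ C·m.
W_ext = ΔU = U(θ₂) − U(θ₁) = −pE cosθ₂ − (−pE cosθ₁) = pE(cosθ₁ − cosθ₂).
W = (3.588×10⁻¹⁵)(1.50×10⁴)·(cos75° − cos150°) = (5.382×10⁻¹¹)·(+1.1248) = 6.054×10⁻¹¹ J.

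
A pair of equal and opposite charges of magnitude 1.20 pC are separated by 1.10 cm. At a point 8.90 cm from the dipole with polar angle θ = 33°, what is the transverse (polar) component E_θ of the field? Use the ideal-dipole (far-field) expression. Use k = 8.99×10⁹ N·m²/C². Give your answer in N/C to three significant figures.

Dipole moment p = qd = (1.20×10⁻¹² C)(0.0110 m) = 1.32×10⁻¹⁴ C·m.
For a dipole, E_θ = (kp sinθ)/r³.
kp/r³ = (8.99×10⁹)(1.32×10⁻¹⁴)/(0.0890)³ = 0.1683 N/C.
E_θ = 0.1683·sin33° = 0.09168 N/C.

E_θ ≈ 0.0917 N/C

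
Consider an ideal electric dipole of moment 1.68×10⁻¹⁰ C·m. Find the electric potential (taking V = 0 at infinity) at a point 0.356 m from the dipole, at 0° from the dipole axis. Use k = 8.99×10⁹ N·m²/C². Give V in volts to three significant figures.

V ≈ 11.9 V

The dipole potential is V = kp cosθ / r².
V = (8.99×10⁹)(1.68×10⁻¹⁰)·cos0° / (0.356)² = 11.92 V.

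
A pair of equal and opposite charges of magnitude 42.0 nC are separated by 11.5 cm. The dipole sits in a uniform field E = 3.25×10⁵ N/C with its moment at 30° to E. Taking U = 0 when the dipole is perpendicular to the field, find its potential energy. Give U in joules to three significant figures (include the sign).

U ≈ -0.00136 J

Dipole moment p = qd = (4.20×10⁻⁸ C)(0.115 m) = 4.83×10⁻⁹ C·m.
U = −p·E = −pE cosθ.
U = −(4.83×10⁻⁹)(3.25×10⁵)·cos30° = -0.001359 J.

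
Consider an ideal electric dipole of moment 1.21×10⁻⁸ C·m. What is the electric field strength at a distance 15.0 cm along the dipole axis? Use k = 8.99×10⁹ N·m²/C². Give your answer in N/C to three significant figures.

E ≈ 6.45×10⁴ N/C

On the dipole axis E = 2kp/r³.
E = 2·(8.99×10⁹)(1.21×10⁻⁸) / (0.150)³ = 6.446×10⁴ N/C.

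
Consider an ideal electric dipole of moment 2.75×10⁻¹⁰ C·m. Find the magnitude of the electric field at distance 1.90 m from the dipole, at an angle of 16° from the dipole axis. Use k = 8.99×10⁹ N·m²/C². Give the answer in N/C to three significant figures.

At angle θ the dipole field magnitude is E = (kp/r³)·√(1 + 3cos²θ).
kp/r³ = (8.99×10⁹)(2.75×10⁻¹⁰) / (1.90)³ = 0.3604 N/C.
√(1 + 3cos²16°) = √(1 + 3·0.9240) = √3.7721 ≈ 1.9422.
E ≈ 0.3604 × 1.942 = 0.7000 N/C.

E ≈ 0.700 N/C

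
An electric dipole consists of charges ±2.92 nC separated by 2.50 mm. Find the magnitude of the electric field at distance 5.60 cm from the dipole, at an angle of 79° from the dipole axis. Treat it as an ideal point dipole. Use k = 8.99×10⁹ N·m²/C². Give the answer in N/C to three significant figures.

Dipole moment p = qd = (2.92×10⁻⁹ C)(0.00250 m) = 7.30×10⁻¹² C·m.
At angle θ the dipole field magnitude is E = (kp/r³)·√(1 + 3cos²θ).
kp/r³ = (8.99×10⁹)(7.30×10⁻¹²) / (0.0560)³ = 373.7 N/C.
√(1 + 3cos²79°) = √(1 + 3·0.0364) = √1.1092 ≈ 1.0532.
E ≈ 373.7 × 1.053 = 393.6 N/C.

E ≈ 394 N/C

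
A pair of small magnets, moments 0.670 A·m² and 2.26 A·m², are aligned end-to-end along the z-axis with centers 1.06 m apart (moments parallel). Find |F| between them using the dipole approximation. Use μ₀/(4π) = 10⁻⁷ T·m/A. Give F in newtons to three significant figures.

On-axis B of dipole 1: B = (μ₀/4π)·2m₁/r³. Force on dipole 2: F = m₂·dB/dr.
dB/dr = −(μ₀/4π)·6m₁/r⁴, so |F| = (μ₀/4π)·6m₁m₂/r⁴.
F = 6(10⁻⁷)(0.670)(2.26)/(1.06)⁴ = 7.196×10⁻⁷ N.

F ≈ 7.20×10⁻⁷ N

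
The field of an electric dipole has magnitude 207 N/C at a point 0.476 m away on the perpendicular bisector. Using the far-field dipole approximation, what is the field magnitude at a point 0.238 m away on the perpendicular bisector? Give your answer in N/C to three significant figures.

Dipole fields scale as 1/r³ in the far field; the geometry is the same at both points.
E₂ = E₁ · (r₁/r₂)³ = 207 · (0.476/0.238)³.
(r₁/r₂)³ = (2)³ = 8.
E₂ ≈ 1656 N/C.

E ≈ 1660 N/C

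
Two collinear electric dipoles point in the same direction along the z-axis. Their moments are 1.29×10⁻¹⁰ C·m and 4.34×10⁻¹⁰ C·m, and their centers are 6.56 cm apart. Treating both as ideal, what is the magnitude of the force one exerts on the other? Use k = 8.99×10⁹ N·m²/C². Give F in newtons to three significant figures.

F ≈ 1.63×10⁻⁴ N

On-axis field of dipole 1 at distance r: E = 2kp₁/r³. Force on dipole 2 is F = p₂·dE/dr (gradient along axis).
dE/dr = −6kp₁/r⁴, so |F| = 6kp₁p₂/r⁴ (attractive for aligned moments).
F = 6(8.99×10⁹)(1.29×10⁻¹⁰)(4.34×10⁻¹⁰)/(0.0656)⁴ = 1.631×10⁻⁴ N.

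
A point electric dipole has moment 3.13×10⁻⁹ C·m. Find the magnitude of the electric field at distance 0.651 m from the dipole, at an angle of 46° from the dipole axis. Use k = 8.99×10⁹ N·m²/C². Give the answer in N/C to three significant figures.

At angle θ the dipole field magnitude is E = (kp/r³)·√(1 + 3cos²θ).
kp/r³ = (8.99×10⁹)(3.13×10⁻⁹) / (0.651)³ = 102.0 N/C.
√(1 + 3cos²46°) = √(1 + 3·0.4826) = √2.4477 ≈ 1.5645.
E ≈ 102.0 × 1.564 = 159.6 N/C.

E ≈ 160 N/C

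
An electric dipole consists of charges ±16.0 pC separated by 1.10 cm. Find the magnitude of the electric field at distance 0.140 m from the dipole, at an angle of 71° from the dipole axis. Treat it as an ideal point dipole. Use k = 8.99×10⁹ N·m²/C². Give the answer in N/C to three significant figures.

Dipole moment p = qd = (1.60×10⁻¹¹ C)(0.0110 m) = 1.76×10⁻¹³ C·m.
At angle θ the dipole field magnitude is E = (kp/r³)·√(1 + 3cos²θ).
kp/r³ = (8.99×10⁹)(1.76×10⁻¹³) / (0.140)³ = 0.5766 N/C.
√(1 + 3cos²71°) = √(1 + 3·0.1060) = √1.3180 ≈ 1.1480.
E ≈ 0.5766 × 1.148 = 0.6620 N/C.

E ≈ 0.662 N/C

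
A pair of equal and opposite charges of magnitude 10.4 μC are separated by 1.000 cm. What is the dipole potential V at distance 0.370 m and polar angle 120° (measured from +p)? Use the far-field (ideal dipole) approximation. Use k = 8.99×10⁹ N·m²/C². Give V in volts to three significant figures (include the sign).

V ≈ -3410 V

Dipole moment p = qd = (1.04×10⁻⁵ C)(0.0100 m) = 1.04×10⁻⁷ C·m.
The dipole potential is V = kp cosθ / r².
V = (8.99×10⁹)(1.04×10⁻⁷)·cos120° / (0.370)² = -3415 V.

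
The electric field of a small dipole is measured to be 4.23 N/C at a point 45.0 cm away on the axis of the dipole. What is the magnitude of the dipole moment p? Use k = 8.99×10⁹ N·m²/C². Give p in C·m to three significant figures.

On axis E = 2kp/r³, so p = Er³/(2k).
p = (4.23)·(0.450)³ / (2·8.99×10⁹) = 2.144×10⁻¹¹ C·m.

p ≈ 2.14×10⁻¹¹ C·m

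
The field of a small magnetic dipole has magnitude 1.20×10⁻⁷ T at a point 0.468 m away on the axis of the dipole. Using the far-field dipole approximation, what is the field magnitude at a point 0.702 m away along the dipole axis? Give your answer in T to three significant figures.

Dipole fields scale as 1/r³ in the far field; the geometry is the same at both points.
B₂ = B₁ · (r₁/r₂)³ = 1.20×10⁻⁷ · (0.468/0.702)³.
(r₁/r₂)³ = (0.6667)³ = 0.2963.
B₂ ≈ 3.556×10⁻⁸ T.

B ≈ 3.56×10⁻⁸ T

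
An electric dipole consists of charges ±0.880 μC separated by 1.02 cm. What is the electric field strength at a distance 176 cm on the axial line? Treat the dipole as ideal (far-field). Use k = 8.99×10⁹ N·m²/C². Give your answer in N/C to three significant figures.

E ≈ 29.6 N/C

Dipole moment p = qd = (8.80×10⁻⁷ C)(0.0102 m) = 8.976×10⁻⁹ C·m.
On the dipole axis E = 2kp/r³.
E = 2·(8.99×10⁹)(8.976×10⁻⁹) / (1.76)³ = 29.60 N/C.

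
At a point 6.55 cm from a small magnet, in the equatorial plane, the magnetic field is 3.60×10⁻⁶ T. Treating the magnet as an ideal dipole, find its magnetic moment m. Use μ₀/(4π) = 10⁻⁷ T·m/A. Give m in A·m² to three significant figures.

In the equatorial plane B = (μ₀/4π)·m/r³, so m = Br³·4π/(μ₀).
m = (3.60×10⁻⁶)·(0.0655)³ / (10⁻⁷) = 0.01012 A·m².

m ≈ 0.0101 A·m²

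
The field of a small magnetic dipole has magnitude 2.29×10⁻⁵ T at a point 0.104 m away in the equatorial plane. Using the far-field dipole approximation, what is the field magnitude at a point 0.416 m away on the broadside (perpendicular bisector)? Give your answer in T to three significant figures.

Dipole fields scale as 1/r³ in the far field; the geometry is the same at both points.
B₂ = B₁ · (r₁/r₂)³ = 2.29×10⁻⁵ · (0.104/0.416)³.
(r₁/r₂)³ = (0.25)³ = 0.01562.
B₂ ≈ 3.578×10⁻⁷ T.

B ≈ 3.58×10⁻⁷ T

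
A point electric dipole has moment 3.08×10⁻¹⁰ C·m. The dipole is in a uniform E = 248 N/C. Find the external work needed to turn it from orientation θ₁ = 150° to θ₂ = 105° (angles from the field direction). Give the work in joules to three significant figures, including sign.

W ≈ -4.64×10⁻⁸ J

W_ext = ΔU = U(θ₂) − U(θ₁) = −pE cosθ₂ − (−pE cosθ₁) = pE(cosθ₁ − cosθ₂).
W = (3.08×10⁻¹⁰)(248)·(cos150° − cos105°) = (7.638×10⁻⁸)·(-0.6072) = -4.638×10⁻⁸ J.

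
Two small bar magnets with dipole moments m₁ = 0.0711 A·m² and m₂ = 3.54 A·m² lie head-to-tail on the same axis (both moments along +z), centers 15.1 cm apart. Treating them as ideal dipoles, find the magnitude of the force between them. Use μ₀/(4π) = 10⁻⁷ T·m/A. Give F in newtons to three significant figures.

On-axis B of dipole 1: B = (μ₀/4π)·2m₁/r³. Force on dipole 2: F = m₂·dB/dr.
dB/dr = −(μ₀/4π)·6m₁/r⁴, so |F| = (μ₀/4π)·6m₁m₂/r⁴.
F = 6(10⁻⁷)(0.0711)(3.54)/(0.151)⁴ = 2.905×10⁻⁴ N.

F ≈ 2.90×10⁻⁴ N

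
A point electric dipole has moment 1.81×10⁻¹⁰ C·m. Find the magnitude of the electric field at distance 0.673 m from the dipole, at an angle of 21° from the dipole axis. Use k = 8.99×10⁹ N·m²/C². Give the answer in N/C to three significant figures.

At angle θ the dipole field magnitude is E = (kp/r³)·√(1 + 3cos²θ).
kp/r³ = (8.99×10⁹)(1.81×10⁻¹⁰) / (0.673)³ = 5.338 N/C.
√(1 + 3cos²21°) = √(1 + 3·0.8716) = √3.6147 ≈ 1.9012.
E ≈ 5.338 × 1.901 = 10.15 N/C.

E ≈ 10.1 N/C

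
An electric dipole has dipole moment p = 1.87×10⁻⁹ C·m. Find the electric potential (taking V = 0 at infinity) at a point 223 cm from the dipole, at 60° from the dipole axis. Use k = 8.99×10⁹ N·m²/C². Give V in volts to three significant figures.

V ≈ 1.69 V

The dipole potential is V = kp cosθ / r².
V = (8.99×10⁹)(1.87×10⁻⁹)·cos60° / (2.23)² = 1.690 V.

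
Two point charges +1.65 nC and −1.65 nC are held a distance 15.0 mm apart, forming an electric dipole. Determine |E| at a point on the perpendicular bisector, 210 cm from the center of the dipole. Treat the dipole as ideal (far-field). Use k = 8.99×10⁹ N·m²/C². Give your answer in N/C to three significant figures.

Dipole moment p = qd = (1.65×10⁻⁹ C)(0.0150 m) = 2.475×10⁻¹¹ C·m.
On the perpendicular bisector E = kp/r³ (half the axial value at the same distance).
E = (8.99×10⁹)(2.475×10⁻¹¹) / (2.10)³ = 0.02403 N/C.

E ≈ 0.0240 N/C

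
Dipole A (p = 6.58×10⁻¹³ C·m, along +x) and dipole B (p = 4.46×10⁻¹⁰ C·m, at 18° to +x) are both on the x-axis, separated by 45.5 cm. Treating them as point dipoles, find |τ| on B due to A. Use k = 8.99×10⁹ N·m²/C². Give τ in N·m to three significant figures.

τ ≈ 1.73×10⁻¹¹ N·m

The second dipole sits on the axis of the first, so the field there is axial: E₁ = 2kp₁/r³ along +x.
E₁ = 2(8.99×10⁹)(6.58×10⁻¹³)/(0.455)³ = 0.1256 N/C.
Torque on the second dipole: τ = p₂ E₁ sinθ.
τ = (4.46×10⁻¹⁰)(0.1256)·sin18° = 1.731×10⁻¹¹ N·m.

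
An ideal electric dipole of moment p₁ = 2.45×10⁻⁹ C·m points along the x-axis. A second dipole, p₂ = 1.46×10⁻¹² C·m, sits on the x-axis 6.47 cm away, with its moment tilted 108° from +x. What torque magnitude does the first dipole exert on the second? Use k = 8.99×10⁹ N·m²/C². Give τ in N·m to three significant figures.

τ ≈ 2.26×10⁻⁷ N·m

The second dipole sits on the axis of the first, so the field there is axial: E₁ = 2kp₁/r³ along +x.
E₁ = 2(8.99×10⁹)(2.45×10⁻⁹)/(0.0647)³ = 1.626×10⁵ N/C.
Torque on the second dipole: τ = p₂ E₁ sinθ.
τ = (1.46×10⁻¹²)(1.626×10⁵)·sin108° = 2.258×10⁻⁷ N·m.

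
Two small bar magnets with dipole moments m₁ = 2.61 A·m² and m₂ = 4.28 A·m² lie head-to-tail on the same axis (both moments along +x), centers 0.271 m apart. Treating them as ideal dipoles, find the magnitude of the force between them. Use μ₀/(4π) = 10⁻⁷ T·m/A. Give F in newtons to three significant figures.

F ≈ 0.00124 N

On-axis B of dipole 1: B = (μ₀/4π)·2m₁/r³. Force on dipole 2: F = m₂·dB/dr.
dB/dr = −(μ₀/4π)·6m₁/r⁴, so |F| = (μ₀/4π)·6m₁m₂/r⁴.
F = 6(10⁻⁷)(2.61)(4.28)/(0.271)⁴ = 0.001243 N.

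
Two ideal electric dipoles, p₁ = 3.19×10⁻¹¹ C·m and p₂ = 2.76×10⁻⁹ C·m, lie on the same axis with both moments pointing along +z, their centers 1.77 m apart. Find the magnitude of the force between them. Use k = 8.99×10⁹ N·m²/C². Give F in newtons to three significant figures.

F ≈ 4.84×10⁻¹⁰ N

On-axis field of dipole 1 at distance r: E = 2kp₁/r³. Force on dipole 2 is F = p₂·dE/dr (gradient along axis).
dE/dr = −6kp₁/r⁴, so |F| = 6kp₁p₂/r⁴ (attractive for aligned moments).
F = 6(8.99×10⁹)(3.19×10⁻¹¹)(2.76×10⁻⁹)/(1.77)⁴ = 4.839×10⁻¹⁰ N.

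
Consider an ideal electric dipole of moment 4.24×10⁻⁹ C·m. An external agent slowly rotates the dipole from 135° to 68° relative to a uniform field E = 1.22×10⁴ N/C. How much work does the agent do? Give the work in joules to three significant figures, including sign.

W ≈ -5.60×10⁻⁵ J

W_ext = ΔU = U(θ₂) − U(θ₁) = −pE cosθ₂ − (−pE cosθ₁) = pE(cosθ₁ − cosθ₂).
W = (4.24×10⁻⁹)(1.22×10⁴)·(cos135° − cos68°) = (5.173×10⁻⁵)·(-1.0817) = -5.595×10⁻⁵ J.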